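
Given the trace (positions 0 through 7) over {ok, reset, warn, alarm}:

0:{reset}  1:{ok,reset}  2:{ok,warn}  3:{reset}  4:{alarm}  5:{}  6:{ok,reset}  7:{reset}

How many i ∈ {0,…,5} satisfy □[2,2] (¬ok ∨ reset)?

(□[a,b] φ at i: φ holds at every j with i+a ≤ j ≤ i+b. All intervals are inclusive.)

Evaluate at each i in [0,5]:
  i=0: ✗ (fails at j=2)
  i=1: ✓ (all of [3,3])
  i=2: ✓ (all of [4,4])
  i=3: ✓ (all of [5,5])
  i=4: ✓ (all of [6,6])
  i=5: ✓ (all of [7,7])
Positions where it holds: {1, 2, 3, 4, 5} → 5.

5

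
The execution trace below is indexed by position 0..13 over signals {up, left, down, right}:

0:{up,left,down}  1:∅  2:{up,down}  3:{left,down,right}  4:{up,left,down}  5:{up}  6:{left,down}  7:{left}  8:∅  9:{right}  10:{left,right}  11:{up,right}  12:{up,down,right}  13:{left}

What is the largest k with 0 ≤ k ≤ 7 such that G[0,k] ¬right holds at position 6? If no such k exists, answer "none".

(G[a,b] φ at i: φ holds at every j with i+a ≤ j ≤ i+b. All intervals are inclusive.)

2

¬right must hold from j=6 onward; find where it first fails.
  j=6: holds
  j=7: holds
  j=8: holds
  j=9: fails
Holds on [6,8], so largest k = 2.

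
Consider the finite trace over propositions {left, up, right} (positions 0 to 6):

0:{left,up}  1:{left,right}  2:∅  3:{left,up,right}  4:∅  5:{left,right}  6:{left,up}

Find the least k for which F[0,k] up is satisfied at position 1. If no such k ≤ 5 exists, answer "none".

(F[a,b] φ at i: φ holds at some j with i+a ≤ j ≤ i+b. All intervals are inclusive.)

Scan j = 1,2,… for up:
  j=1: fails
  j=2: fails
  j=3: holds
First hit at j=3, so smallest k = 3-1 = 2.

2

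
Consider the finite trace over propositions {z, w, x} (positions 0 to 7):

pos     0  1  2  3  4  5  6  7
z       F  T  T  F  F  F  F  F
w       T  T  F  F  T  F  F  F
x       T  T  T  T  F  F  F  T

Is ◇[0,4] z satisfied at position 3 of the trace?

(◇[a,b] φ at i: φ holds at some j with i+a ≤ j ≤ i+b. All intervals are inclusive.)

Does not hold

Check z at each j in [3,7]:
  j=3: false
  j=4: false
  j=5: false
  j=6: false
  j=7: false
No position in the window satisfies it → formula fails.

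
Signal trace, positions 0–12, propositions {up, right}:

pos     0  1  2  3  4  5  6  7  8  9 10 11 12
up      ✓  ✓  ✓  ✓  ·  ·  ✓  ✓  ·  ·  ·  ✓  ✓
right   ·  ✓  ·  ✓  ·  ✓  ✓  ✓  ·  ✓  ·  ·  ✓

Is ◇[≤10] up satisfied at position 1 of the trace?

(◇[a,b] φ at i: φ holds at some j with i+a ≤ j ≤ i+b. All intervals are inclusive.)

Yes

Check up at each j in [1,11]:
  j=1: true
  j=2: true
  j=3: true
  j=4: false
  j=5: false
  j=6: true
  j=7: true
  j=8: false
  j=9: false
  j=10: false
  j=11: true
Found at j=1 → formula holds.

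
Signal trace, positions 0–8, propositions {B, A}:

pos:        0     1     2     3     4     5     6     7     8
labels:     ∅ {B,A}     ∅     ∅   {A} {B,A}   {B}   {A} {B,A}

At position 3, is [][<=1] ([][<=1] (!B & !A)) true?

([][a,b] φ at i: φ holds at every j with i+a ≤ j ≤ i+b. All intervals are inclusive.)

False

Check [][<=1] (!B & !A) at every j in [3,4]:
  j=3: fails at 4
  j=4: fails at 4
Fails at j=3 → formula fails.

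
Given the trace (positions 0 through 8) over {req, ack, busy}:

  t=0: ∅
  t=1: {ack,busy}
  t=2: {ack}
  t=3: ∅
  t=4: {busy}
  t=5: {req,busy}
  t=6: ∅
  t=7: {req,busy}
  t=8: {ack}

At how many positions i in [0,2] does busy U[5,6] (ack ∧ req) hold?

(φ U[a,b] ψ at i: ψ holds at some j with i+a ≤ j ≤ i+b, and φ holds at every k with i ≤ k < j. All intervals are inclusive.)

Evaluate at each i in [0,2]:
  i=0: ✗ (no rhs in [5,6])
  i=1: ✗ (no rhs in [6,7])
  i=2: ✗ (no rhs in [7,8])
Positions where it holds: {} → 0.

0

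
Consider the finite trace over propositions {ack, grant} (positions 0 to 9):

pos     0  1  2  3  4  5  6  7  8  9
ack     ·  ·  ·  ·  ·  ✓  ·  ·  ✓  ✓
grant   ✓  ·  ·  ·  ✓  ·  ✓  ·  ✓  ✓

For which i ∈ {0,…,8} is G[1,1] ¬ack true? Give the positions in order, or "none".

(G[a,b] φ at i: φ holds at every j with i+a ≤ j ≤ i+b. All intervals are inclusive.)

Evaluate at each i in [0,8]:
  i=0: ✓ (all of [1,1])
  i=1: ✓ (all of [2,2])
  i=2: ✓ (all of [3,3])
  i=3: ✓ (all of [4,4])
  i=4: ✗ (fails at j=5)
  i=5: ✓ (all of [6,6])
  i=6: ✓ (all of [7,7])
  i=7: ✗ (fails at j=8)
  i=8: ✗ (fails at j=9)

0, 1, 2, 3, 5, 6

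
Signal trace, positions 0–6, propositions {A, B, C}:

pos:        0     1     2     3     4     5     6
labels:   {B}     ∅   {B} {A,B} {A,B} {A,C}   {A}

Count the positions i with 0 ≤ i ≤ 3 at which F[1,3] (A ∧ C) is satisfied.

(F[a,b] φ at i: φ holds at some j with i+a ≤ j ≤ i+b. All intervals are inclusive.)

Evaluate at each i in [0,3]:
  i=0: ✗ (none in [1,3])
  i=1: ✗ (none in [2,4])
  i=2: ✓ (witness j=5)
  i=3: ✓ (witness j=5)
Positions where it holds: {2, 3} → 2.

2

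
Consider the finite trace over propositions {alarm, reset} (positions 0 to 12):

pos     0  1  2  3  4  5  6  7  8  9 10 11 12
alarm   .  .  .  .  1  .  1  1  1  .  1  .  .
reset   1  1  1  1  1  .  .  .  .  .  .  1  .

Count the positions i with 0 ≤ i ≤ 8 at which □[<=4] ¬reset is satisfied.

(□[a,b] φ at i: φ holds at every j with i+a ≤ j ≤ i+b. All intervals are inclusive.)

2

Evaluate at each i in [0,8]:
  i=0: ✗ (fails at j=0)
  i=1: ✗ (fails at j=1)
  i=2: ✗ (fails at j=2)
  i=3: ✗ (fails at j=3)
  i=4: ✗ (fails at j=4)
  i=5: ✓ (all of [5,9])
  i=6: ✓ (all of [6,10])
  i=7: ✗ (fails at j=11)
  i=8: ✗ (fails at j=11)
Positions where it holds: {5, 6} → 2.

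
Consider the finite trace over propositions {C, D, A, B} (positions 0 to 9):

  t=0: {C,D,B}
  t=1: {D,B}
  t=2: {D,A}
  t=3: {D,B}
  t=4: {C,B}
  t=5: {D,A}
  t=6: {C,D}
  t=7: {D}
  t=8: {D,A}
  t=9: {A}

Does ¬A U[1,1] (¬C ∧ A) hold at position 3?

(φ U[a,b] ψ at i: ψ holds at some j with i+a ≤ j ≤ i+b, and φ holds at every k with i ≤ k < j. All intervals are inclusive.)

Need some j in [4,4] with (¬C ∧ A), and ¬A at every k in [3,j-1].
  j=4: (¬C ∧ A) false.
No j in the window works → until fails.

Does not hold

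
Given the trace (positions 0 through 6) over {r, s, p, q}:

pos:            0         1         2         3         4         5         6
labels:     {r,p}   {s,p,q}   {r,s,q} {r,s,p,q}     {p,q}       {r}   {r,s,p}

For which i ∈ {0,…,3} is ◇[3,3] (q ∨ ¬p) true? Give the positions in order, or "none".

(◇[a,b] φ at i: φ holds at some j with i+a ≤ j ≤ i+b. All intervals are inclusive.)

0, 1, 2

Evaluate at each i in [0,3]:
  i=0: ✓ (witness j=3)
  i=1: ✓ (witness j=4)
  i=2: ✓ (witness j=5)
  i=3: ✗ (none in [6,6])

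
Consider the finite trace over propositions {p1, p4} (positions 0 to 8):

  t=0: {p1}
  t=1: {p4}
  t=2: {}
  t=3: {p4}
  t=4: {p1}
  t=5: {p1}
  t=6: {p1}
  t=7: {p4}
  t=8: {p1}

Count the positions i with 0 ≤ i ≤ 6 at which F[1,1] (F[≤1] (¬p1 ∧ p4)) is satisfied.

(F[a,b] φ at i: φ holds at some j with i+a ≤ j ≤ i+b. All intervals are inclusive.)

5

Evaluate at each i in [0,6]:
  i=0: ✓ (witness j=1)
  i=1: ✓ (witness j=2)
  i=2: ✓ (witness j=3)
  i=3: ✗ (none in [4,4])
  i=4: ✗ (none in [5,5])
  i=5: ✓ (witness j=6)
  i=6: ✓ (witness j=7)
Positions where it holds: {0, 1, 2, 5, 6} → 5.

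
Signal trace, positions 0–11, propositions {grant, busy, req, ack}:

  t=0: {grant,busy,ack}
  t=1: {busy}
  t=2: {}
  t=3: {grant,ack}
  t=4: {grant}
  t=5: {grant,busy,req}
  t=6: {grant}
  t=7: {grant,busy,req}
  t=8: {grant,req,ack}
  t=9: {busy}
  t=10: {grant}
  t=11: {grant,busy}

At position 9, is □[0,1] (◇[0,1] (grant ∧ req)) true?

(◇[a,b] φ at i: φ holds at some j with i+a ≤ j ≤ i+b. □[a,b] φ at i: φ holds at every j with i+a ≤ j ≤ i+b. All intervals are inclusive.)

False

Check ◇[0,1] (grant ∧ req) at every j in [9,10]:
  j=9: fails (none in [9,10])
  j=10: fails (none in [10,11])
Fails at j=9 → formula fails.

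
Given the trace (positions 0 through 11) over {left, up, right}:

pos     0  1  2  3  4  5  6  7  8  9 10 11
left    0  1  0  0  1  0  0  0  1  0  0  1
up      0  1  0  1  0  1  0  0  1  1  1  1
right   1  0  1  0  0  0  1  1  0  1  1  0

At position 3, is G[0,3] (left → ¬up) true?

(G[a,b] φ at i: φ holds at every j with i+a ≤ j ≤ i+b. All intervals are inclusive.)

Check (left → ¬up) at every j in [3,6]:
  j=3: antecedent false → ✓
  j=4: antecedent true; consequent true → ✓
  j=5: antecedent false → ✓
  j=6: antecedent false → ✓
All positions satisfy it → formula holds.

True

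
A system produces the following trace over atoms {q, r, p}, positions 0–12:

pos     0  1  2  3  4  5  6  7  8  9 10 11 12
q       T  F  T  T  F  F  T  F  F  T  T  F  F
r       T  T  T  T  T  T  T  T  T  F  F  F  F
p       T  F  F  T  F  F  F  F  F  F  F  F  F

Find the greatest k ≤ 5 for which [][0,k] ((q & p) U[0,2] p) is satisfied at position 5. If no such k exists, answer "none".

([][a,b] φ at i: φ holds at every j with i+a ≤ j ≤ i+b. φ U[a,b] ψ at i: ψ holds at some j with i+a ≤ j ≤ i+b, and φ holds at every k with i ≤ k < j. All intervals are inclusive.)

none

((q & p) U[0,2] p) must hold from j=5 onward; find where it first fails.
  j=5: fails → no k works.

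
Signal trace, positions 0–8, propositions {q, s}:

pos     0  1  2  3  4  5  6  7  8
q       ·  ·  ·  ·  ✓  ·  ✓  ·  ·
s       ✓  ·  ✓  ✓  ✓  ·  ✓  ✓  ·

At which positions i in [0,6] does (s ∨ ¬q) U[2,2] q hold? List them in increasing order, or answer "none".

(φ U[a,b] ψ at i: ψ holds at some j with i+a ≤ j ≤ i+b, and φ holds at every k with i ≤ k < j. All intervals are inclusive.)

Evaluate at each i in [0,6]:
  i=0: ✗ (no rhs in [2,2])
  i=1: ✗ (no rhs in [3,3])
  i=2: ✓ (rhs at j=4; lhs holds on [2,3])
  i=3: ✗ (no rhs in [5,5])
  i=4: ✓ (rhs at j=6; lhs holds on [4,5])
  i=5: ✗ (no rhs in [7,7])
  i=6: ✗ (no rhs in [8,8])

2, 4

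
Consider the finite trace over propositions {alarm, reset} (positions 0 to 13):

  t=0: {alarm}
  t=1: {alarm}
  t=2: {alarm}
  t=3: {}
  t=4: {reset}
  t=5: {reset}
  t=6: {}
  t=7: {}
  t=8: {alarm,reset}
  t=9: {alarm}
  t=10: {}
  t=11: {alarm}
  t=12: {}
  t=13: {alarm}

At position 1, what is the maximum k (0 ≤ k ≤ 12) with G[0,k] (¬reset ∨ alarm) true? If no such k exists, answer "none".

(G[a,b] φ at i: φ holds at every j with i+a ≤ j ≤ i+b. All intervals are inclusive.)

2

(¬reset ∨ alarm) must hold from j=1 onward; find where it first fails.
  j=1: holds
  j=2: holds
  j=3: holds
  j=4: fails
Holds on [1,3], so largest k = 2.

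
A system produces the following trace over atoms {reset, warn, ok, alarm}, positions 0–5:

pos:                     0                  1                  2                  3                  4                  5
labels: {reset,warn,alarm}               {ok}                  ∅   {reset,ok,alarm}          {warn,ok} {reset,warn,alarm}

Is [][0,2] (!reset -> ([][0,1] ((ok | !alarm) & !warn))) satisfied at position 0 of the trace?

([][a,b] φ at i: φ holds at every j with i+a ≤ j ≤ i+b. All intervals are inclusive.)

Check (!reset -> ([][0,1] ((ok | !alarm) & !warn))) at every j in [0,2]:
  j=0: antecedent false → ✓
  j=1: antecedent true; consequent holds on [1,2] → ✓
  j=2: antecedent true; consequent holds on [2,3] → ✓
All positions satisfy it → formula holds.

Yes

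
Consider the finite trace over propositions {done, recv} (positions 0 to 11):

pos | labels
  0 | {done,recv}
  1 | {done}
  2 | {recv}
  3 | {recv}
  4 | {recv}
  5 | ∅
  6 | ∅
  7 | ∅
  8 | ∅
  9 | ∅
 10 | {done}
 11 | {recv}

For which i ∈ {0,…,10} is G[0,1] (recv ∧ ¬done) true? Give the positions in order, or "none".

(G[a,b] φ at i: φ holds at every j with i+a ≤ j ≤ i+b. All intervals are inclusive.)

Evaluate at each i in [0,10]:
  i=0: ✗ (fails at j=0)
  i=1: ✗ (fails at j=1)
  i=2: ✓ (all of [2,3])
  i=3: ✓ (all of [3,4])
  i=4: ✗ (fails at j=5)
  i=5: ✗ (fails at j=5)
  i=6: ✗ (fails at j=6)
  i=7: ✗ (fails at j=7)
  i=8: ✗ (fails at j=8)
  i=9: ✗ (fails at j=9)
  i=10: ✗ (fails at j=10)

2, 3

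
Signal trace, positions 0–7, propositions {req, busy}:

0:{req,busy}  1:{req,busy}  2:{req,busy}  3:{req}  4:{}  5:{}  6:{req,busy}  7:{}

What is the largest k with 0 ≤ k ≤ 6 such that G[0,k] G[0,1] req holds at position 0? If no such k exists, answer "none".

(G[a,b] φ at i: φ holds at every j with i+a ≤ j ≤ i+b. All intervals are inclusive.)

2

G[0,1] req must hold from j=0 onward; find where it first fails.
  j=0: holds
  j=1: holds
  j=2: holds
  j=3: fails
Holds on [0,2], so largest k = 2.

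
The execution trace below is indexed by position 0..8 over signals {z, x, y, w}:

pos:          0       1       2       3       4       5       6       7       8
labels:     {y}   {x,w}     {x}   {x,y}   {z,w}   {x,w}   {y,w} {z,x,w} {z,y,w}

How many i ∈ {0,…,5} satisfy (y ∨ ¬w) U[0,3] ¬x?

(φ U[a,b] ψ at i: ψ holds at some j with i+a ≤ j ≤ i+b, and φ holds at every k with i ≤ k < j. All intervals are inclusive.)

Evaluate at each i in [0,5]:
  i=0: ✓ (rhs at j=0)
  i=1: ✗ (lhs fails at k=1 before rhs at j=4)
  i=2: ✓ (rhs at j=4; lhs holds on [2,3])
  i=3: ✓ (rhs at j=4; lhs holds on [3,3])
  i=4: ✓ (rhs at j=4)
  i=5: ✗ (lhs fails at k=5 before rhs at j=6)
Positions where it holds: {0, 2, 3, 4} → 4.

4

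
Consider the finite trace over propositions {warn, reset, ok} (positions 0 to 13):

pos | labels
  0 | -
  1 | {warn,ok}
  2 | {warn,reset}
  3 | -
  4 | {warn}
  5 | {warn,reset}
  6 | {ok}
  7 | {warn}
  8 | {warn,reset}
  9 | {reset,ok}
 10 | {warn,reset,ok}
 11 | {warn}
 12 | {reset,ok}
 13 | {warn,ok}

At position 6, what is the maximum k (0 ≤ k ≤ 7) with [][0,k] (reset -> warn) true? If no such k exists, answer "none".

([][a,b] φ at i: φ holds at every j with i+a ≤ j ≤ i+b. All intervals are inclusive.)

2

(reset -> warn) must hold from j=6 onward; find where it first fails.
  j=6: holds
  j=7: holds
  j=8: holds
  j=9: fails
Holds on [6,8], so largest k = 2.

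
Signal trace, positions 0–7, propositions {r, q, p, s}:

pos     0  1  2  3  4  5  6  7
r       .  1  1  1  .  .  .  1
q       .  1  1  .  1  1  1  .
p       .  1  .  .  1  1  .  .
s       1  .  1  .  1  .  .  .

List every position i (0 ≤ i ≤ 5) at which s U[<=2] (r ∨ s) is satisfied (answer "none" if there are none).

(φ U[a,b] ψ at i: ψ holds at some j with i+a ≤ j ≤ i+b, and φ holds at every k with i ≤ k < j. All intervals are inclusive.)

0, 1, 2, 3, 4

Evaluate at each i in [0,5]:
  i=0: ✓ (rhs at j=0)
  i=1: ✓ (rhs at j=1)
  i=2: ✓ (rhs at j=2)
  i=3: ✓ (rhs at j=3)
  i=4: ✓ (rhs at j=4)
  i=5: ✗ (lhs fails at k=5 before rhs at j=7)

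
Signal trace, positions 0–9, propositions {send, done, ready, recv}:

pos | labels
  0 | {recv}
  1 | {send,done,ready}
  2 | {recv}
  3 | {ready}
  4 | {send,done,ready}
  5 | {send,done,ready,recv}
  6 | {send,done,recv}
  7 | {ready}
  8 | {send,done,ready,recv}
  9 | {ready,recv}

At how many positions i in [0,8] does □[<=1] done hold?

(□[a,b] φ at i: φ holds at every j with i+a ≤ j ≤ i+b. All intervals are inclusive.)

2

Evaluate at each i in [0,8]:
  i=0: ✗ (fails at j=0)
  i=1: ✗ (fails at j=2)
  i=2: ✗ (fails at j=2)
  i=3: ✗ (fails at j=3)
  i=4: ✓ (all of [4,5])
  i=5: ✓ (all of [5,6])
  i=6: ✗ (fails at j=7)
  i=7: ✗ (fails at j=7)
  i=8: ✗ (fails at j=9)
Positions where it holds: {4, 5} → 2.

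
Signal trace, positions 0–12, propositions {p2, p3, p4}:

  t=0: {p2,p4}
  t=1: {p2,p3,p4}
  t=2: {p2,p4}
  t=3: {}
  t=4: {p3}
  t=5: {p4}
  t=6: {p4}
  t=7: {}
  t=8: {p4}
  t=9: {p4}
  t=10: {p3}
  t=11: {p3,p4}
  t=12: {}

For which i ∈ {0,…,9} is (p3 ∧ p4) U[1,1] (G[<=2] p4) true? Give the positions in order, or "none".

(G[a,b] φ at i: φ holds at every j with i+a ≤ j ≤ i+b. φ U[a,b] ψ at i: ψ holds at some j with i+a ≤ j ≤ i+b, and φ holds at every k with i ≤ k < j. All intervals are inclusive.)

Evaluate at each i in [0,9]:
  i=0: ✗ (no rhs in [1,1])
  i=1: ✗ (no rhs in [2,2])
  i=2: ✗ (no rhs in [3,3])
  i=3: ✗ (no rhs in [4,4])
  i=4: ✗ (no rhs in [5,5])
  i=5: ✗ (no rhs in [6,6])
  i=6: ✗ (no rhs in [7,7])
  i=7: ✗ (no rhs in [8,8])
  i=8: ✗ (no rhs in [9,9])
  i=9: ✗ (no rhs in [10,10])

none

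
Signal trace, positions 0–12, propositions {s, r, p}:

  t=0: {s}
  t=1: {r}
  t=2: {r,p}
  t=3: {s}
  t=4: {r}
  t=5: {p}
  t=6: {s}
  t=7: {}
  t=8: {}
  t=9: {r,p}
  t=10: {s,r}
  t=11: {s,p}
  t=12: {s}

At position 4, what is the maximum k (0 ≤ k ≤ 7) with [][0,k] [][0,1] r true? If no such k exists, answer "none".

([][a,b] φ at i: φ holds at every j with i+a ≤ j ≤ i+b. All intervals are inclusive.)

[][0,1] r must hold from j=4 onward; find where it first fails.
  j=4: fails → no k works.

none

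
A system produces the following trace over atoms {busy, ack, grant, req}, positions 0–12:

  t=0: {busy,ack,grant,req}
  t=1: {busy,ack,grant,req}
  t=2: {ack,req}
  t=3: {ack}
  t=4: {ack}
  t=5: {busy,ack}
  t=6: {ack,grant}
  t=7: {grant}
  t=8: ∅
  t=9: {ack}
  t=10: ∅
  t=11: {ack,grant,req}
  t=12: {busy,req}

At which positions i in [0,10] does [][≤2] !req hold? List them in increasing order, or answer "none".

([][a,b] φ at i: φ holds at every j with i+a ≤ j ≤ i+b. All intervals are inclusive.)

3, 4, 5, 6, 7, 8

Evaluate at each i in [0,10]:
  i=0: ✗ (fails at j=0)
  i=1: ✗ (fails at j=1)
  i=2: ✗ (fails at j=2)
  i=3: ✓ (all of [3,5])
  i=4: ✓ (all of [4,6])
  i=5: ✓ (all of [5,7])
  i=6: ✓ (all of [6,8])
  i=7: ✓ (all of [7,9])
  i=8: ✓ (all of [8,10])
  i=9: ✗ (fails at j=11)
  i=10: ✗ (fails at j=11)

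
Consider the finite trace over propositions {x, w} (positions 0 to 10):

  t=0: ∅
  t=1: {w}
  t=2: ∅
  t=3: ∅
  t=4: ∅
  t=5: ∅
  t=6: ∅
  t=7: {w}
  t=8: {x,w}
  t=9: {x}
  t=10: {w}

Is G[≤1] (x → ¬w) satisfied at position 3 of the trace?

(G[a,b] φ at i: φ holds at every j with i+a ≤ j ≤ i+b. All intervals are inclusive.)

Yes

Check (x → ¬w) at every j in [3,4]:
  j=3: antecedent false → ✓
  j=4: antecedent false → ✓
All positions satisfy it → formula holds.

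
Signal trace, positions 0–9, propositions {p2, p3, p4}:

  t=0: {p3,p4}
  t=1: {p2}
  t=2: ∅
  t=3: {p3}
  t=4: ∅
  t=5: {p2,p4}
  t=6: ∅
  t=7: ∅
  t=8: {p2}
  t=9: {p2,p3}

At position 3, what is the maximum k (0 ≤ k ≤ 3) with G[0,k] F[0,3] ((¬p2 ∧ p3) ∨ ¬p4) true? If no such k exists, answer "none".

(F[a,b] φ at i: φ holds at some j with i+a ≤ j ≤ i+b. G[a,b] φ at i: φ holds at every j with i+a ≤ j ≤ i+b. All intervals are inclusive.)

F[0,3] ((¬p2 ∧ p3) ∨ ¬p4) must hold from j=3 onward; find where it first fails.
  j=3: holds
  j=4: holds
  j=5: holds
  j=6: holds
Holds through j=6; largest k = 3.

3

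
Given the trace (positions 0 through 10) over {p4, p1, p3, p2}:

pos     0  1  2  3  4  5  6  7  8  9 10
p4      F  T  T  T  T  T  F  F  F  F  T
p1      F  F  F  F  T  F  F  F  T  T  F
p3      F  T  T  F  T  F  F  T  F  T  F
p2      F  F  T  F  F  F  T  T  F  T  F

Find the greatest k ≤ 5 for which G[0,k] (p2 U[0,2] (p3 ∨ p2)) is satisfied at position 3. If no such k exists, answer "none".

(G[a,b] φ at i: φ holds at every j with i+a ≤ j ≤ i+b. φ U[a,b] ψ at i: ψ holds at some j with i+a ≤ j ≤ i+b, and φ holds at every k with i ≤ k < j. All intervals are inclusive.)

(p2 U[0,2] (p3 ∨ p2)) must hold from j=3 onward; find where it first fails.
  j=3: fails → no k works.

none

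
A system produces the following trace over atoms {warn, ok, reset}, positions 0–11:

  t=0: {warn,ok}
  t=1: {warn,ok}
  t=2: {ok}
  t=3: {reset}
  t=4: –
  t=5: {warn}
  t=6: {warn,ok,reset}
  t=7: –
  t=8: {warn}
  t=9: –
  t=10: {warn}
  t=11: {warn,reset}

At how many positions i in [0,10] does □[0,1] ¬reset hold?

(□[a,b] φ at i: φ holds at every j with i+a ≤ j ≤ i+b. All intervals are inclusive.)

6

Evaluate at each i in [0,10]:
  i=0: ✓ (all of [0,1])
  i=1: ✓ (all of [1,2])
  i=2: ✗ (fails at j=3)
  i=3: ✗ (fails at j=3)
  i=4: ✓ (all of [4,5])
  i=5: ✗ (fails at j=6)
  i=6: ✗ (fails at j=6)
  i=7: ✓ (all of [7,8])
  i=8: ✓ (all of [8,9])
  i=9: ✓ (all of [9,10])
  i=10: ✗ (fails at j=11)
Positions where it holds: {0, 1, 4, 7, 8, 9} → 6.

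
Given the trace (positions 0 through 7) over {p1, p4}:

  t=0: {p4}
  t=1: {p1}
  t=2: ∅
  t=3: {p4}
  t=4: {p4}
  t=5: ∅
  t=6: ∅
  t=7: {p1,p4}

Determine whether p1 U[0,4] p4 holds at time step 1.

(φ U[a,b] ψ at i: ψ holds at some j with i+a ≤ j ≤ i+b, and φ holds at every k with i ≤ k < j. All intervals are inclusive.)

Need some j in [1,5] with p4, and p1 at every k in [1,j-1].
  j=1: p4 false.
  j=2: p4 false.
  j=3: p4 holds, but p1 fails at k=2 → not this j.
  j=4: p4 holds, but p1 fails at k=2 → not this j.
  j=5: p4 false.
No j in the window works → until fails.

No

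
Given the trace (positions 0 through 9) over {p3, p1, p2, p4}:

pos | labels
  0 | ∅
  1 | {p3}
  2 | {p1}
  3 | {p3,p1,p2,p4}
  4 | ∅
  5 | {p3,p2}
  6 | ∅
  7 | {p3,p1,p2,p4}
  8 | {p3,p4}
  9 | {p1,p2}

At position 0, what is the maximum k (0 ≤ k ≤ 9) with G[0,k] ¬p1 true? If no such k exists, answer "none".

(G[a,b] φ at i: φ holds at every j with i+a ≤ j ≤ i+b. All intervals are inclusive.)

¬p1 must hold from j=0 onward; find where it first fails.
  j=0: holds
  j=1: holds
  j=2: fails
Holds on [0,1], so largest k = 1.

1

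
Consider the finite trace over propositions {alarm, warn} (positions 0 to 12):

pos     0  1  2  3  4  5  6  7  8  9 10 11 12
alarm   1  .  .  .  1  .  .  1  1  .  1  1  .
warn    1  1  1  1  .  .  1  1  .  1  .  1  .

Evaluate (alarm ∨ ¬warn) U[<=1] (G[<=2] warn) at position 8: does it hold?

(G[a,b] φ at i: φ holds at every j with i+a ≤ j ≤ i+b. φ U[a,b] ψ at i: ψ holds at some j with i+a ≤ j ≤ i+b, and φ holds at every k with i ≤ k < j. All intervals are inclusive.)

Need some j in [8,9] with G[<=2] warn, and (alarm ∨ ¬warn) at every k in [8,j-1].
  j=8: G[<=2] warn — fails at 8.
  j=9: G[<=2] warn — fails at 10.
No j in the window works → until fails.

No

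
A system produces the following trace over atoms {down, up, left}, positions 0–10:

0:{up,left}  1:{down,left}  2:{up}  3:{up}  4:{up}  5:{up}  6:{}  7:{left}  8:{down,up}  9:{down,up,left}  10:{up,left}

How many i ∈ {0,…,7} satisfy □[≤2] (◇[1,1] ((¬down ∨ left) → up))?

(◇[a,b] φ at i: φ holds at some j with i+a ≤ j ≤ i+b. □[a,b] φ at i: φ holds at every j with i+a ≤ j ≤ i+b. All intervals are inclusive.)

3

Evaluate at each i in [0,7]:
  i=0: ✗ (fails at j=0)
  i=1: ✓ (all of [1,3])
  i=2: ✓ (all of [2,4])
  i=3: ✗ (fails at j=5)
  i=4: ✗ (fails at j=5)
  i=5: ✗ (fails at j=5)
  i=6: ✗ (fails at j=6)
  i=7: ✓ (all of [7,9])
Positions where it holds: {1, 2, 7} → 3.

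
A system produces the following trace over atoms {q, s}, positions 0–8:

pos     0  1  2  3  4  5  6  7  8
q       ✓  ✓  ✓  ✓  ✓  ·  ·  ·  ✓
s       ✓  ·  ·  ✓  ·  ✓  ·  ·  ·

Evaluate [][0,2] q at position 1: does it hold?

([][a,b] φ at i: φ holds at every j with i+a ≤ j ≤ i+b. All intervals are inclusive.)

Check q at every j in [1,3]:
  j=1: true
  j=2: true
  j=3: true
All positions satisfy it → formula holds.

Yes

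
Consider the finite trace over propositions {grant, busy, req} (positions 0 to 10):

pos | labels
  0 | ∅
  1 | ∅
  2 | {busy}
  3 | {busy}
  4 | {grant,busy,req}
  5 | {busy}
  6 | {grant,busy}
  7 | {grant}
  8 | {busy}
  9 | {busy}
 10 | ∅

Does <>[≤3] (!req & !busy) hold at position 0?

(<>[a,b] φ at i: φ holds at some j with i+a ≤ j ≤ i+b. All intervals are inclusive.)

Check (!req & !busy) at each j in [0,3]:
  j=0: true
  j=1: true
  j=2: false
  j=3: false
Found at j=0 → formula holds.

Holds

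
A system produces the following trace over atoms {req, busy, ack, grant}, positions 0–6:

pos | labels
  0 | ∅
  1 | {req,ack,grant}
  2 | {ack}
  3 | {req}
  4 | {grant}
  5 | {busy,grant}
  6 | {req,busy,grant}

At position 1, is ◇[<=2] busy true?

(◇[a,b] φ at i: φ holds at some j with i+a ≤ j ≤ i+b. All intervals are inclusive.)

Check busy at each j in [1,3]:
  j=1: false
  j=2: false
  j=3: false
No position in the window satisfies it → formula fails.

Does not hold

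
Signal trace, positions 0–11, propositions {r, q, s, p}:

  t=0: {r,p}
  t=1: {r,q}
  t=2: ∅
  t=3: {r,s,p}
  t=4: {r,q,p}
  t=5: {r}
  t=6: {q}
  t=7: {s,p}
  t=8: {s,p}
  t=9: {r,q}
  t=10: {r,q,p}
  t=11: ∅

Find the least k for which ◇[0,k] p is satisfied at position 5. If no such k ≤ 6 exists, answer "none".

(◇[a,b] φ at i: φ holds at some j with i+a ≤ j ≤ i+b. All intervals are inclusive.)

2

Scan j = 5,6,… for p:
  j=5: fails
  j=6: fails
  j=7: holds
First hit at j=7, so smallest k = 7-5 = 2.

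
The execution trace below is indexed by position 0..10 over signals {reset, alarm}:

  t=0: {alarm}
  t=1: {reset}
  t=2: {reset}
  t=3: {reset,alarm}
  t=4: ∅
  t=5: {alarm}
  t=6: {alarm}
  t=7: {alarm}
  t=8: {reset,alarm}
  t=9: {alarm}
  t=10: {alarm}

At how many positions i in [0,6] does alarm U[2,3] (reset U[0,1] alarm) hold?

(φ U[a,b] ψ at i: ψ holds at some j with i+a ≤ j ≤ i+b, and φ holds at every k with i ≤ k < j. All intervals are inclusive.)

2

Evaluate at each i in [0,6]:
  i=0: ✗ (lhs fails at k=1 before rhs at j=2)
  i=1: ✗ (lhs fails at k=1 before rhs at j=3)
  i=2: ✗ (lhs fails at k=2 before rhs at j=5)
  i=3: ✗ (lhs fails at k=4 before rhs at j=5)
  i=4: ✗ (lhs fails at k=4 before rhs at j=6)
  i=5: ✓ (rhs at j=7; lhs holds on [5,6])
  i=6: ✓ (rhs at j=8; lhs holds on [6,7])
Positions where it holds: {5, 6} → 2.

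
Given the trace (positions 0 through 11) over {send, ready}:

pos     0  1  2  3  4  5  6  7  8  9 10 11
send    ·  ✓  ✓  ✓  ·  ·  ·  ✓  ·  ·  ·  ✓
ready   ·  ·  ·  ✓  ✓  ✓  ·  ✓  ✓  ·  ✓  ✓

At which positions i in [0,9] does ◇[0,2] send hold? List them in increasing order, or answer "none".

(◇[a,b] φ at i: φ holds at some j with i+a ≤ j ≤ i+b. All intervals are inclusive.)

0, 1, 2, 3, 5, 6, 7, 9

Evaluate at each i in [0,9]:
  i=0: ✓ (witness j=1)
  i=1: ✓ (witness j=1)
  i=2: ✓ (witness j=2)
  i=3: ✓ (witness j=3)
  i=4: ✗ (none in [4,6])
  i=5: ✓ (witness j=7)
  i=6: ✓ (witness j=7)
  i=7: ✓ (witness j=7)
  i=8: ✗ (none in [8,10])
  i=9: ✓ (witness j=11)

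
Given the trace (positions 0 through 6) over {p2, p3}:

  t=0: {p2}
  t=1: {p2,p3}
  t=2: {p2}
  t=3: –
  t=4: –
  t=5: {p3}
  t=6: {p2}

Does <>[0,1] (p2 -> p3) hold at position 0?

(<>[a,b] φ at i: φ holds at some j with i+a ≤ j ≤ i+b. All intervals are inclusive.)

Check (p2 -> p3) at each j in [0,1]:
  j=0: false
  j=1: true
Found at j=1 → formula holds.

Holds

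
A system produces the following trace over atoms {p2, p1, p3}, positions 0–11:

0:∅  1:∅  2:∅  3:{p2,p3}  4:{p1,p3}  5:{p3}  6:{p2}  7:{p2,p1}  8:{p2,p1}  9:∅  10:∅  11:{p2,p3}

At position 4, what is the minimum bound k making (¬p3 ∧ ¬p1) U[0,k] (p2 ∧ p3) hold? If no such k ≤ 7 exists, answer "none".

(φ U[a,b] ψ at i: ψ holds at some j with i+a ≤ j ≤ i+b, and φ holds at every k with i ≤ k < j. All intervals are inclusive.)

none

Need earliest j ≥ 4 with (p2 ∧ p3), and (¬p3 ∧ ¬p1) at every k in [4,j-1].
  j=4: rhs fails.
  j=5: rhs fails.
  j=6: rhs fails.
  j=7: rhs fails.
  j=8: rhs fails.
  j=9: rhs fails.
  j=10: rhs fails.
  j=11: rhs holds but lhs fails at k=4.
No witness within the range → none.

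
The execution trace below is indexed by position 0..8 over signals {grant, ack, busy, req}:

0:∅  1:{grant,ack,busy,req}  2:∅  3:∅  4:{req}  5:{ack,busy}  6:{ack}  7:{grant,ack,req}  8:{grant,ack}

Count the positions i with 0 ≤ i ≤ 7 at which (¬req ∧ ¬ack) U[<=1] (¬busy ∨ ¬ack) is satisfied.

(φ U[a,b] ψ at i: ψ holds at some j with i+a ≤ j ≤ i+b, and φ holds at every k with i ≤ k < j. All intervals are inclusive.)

Evaluate at each i in [0,7]:
  i=0: ✓ (rhs at j=0)
  i=1: ✗ (lhs fails at k=1 before rhs at j=2)
  i=2: ✓ (rhs at j=2)
  i=3: ✓ (rhs at j=3)
  i=4: ✓ (rhs at j=4)
  i=5: ✗ (lhs fails at k=5 before rhs at j=6)
  i=6: ✓ (rhs at j=6)
  i=7: ✓ (rhs at j=7)
Positions where it holds: {0, 2, 3, 4, 6, 7} → 6.

6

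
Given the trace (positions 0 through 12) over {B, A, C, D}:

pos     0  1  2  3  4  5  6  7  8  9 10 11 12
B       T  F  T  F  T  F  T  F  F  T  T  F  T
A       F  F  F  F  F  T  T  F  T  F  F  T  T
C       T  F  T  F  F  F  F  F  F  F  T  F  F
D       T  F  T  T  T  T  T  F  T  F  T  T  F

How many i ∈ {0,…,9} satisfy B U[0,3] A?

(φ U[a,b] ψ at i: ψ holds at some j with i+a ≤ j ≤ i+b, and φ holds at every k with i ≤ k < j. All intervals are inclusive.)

Evaluate at each i in [0,9]:
  i=0: ✗ (no rhs in [0,3])
  i=1: ✗ (no rhs in [1,4])
  i=2: ✗ (lhs fails at k=3 before rhs at j=5)
  i=3: ✗ (lhs fails at k=3 before rhs at j=5)
  i=4: ✓ (rhs at j=5; lhs holds on [4,4])
  i=5: ✓ (rhs at j=5)
  i=6: ✓ (rhs at j=6)
  i=7: ✗ (lhs fails at k=7 before rhs at j=8)
  i=8: ✓ (rhs at j=8)
  i=9: ✓ (rhs at j=11; lhs holds on [9,10])
Positions where it holds: {4, 5, 6, 8, 9} → 5.

5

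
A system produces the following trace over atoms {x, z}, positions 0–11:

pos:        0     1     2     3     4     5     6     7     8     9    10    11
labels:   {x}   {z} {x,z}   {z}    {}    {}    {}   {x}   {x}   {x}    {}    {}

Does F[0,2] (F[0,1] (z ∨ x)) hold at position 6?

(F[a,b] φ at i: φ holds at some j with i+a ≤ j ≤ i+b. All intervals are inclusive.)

True

Check F[0,1] (z ∨ x) at each j in [6,8]:
  j=6: holds (witness at 7)
  j=7: holds (witness at 7)
  j=8: holds (witness at 8)
Found at j=6 → formula holds.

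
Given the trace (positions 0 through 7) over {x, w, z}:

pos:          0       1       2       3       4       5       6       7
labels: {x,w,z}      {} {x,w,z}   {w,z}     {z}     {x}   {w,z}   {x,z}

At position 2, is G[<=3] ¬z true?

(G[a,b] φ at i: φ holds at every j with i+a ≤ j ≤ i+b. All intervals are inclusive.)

No

Check ¬z at every j in [2,5]:
  j=2: false
  j=3: false
  j=4: false
  j=5: true
Fails at j=2 → formula fails.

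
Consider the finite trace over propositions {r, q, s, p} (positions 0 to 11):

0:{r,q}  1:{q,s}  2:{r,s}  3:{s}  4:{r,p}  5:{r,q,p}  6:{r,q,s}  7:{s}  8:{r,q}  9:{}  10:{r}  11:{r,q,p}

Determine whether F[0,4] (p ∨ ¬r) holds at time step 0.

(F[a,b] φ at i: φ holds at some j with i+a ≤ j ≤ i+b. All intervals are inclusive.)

True

Check (p ∨ ¬r) at each j in [0,4]:
  j=0: false
  j=1: true
  j=2: false
  j=3: true
  j=4: true
Found at j=1 → formula holds.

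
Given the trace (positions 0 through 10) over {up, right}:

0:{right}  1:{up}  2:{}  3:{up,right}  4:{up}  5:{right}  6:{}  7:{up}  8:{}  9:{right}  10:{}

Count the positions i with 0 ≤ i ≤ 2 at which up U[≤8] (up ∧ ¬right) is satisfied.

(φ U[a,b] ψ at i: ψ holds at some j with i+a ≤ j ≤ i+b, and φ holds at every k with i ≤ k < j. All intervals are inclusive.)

Evaluate at each i in [0,2]:
  i=0: ✗ (lhs fails at k=0 before rhs at j=1)
  i=1: ✓ (rhs at j=1)
  i=2: ✗ (lhs fails at k=2 before rhs at j=4)
Positions where it holds: {1} → 1.

1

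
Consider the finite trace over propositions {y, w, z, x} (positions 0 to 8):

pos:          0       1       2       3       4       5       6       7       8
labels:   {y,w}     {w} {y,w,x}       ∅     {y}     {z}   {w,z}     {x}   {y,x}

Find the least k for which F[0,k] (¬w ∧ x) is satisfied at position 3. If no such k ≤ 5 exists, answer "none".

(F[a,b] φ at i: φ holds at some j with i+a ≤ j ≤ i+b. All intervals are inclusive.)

Scan j = 3,4,… for (¬w ∧ x):
  j=3: fails
  j=4: fails
  j=5: fails
  j=6: fails
  j=7: holds
First hit at j=7, so smallest k = 7-3 = 4.

4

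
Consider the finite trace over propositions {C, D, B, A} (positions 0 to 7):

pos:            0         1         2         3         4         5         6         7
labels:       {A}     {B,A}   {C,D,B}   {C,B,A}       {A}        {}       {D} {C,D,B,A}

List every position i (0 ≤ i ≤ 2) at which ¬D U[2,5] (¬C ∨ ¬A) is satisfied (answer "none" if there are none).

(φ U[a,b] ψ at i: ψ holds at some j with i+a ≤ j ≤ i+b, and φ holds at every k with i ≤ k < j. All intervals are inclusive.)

0

Evaluate at each i in [0,2]:
  i=0: ✓ (rhs at j=2; lhs holds on [0,1])
  i=1: ✗ (lhs fails at k=2 before rhs at j=4)
  i=2: ✗ (lhs fails at k=2 before rhs at j=4)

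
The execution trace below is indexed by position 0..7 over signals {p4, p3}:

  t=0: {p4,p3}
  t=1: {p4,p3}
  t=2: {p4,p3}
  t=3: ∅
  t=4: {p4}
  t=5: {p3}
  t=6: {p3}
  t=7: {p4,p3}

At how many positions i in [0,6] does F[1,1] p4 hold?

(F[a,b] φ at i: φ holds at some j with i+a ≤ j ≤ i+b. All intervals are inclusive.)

Evaluate at each i in [0,6]:
  i=0: ✓ (witness j=1)
  i=1: ✓ (witness j=2)
  i=2: ✗ (none in [3,3])
  i=3: ✓ (witness j=4)
  i=4: ✗ (none in [5,5])
  i=5: ✗ (none in [6,6])
  i=6: ✓ (witness j=7)
Positions where it holds: {0, 1, 3, 6} → 4.

4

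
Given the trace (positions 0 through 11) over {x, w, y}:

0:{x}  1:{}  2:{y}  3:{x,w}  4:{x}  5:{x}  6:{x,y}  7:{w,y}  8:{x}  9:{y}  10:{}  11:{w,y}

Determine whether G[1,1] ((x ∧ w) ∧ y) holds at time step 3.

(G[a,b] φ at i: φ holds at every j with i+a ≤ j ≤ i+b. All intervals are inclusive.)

False

Check ((x ∧ w) ∧ y) at every j in [4,4]:
  j=4: false
Fails at j=4 → formula fails.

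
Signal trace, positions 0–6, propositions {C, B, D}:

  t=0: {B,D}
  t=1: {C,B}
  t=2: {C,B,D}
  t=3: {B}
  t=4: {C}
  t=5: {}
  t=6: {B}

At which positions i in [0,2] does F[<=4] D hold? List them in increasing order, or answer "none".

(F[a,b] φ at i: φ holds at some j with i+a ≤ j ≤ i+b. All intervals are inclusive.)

0, 1, 2

Evaluate at each i in [0,2]:
  i=0: ✓ (witness j=0)
  i=1: ✓ (witness j=2)
  i=2: ✓ (witness j=2)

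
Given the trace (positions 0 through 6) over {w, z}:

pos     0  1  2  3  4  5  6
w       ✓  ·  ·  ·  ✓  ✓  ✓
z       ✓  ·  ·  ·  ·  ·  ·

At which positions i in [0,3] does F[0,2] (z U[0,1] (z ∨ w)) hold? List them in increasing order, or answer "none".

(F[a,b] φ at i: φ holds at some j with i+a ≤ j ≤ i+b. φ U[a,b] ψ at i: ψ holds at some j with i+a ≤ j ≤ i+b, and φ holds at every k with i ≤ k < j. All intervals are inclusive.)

0, 2, 3

Evaluate at each i in [0,3]:
  i=0: ✓ (witness j=0)
  i=1: ✗ (none in [1,3])
  i=2: ✓ (witness j=4)
  i=3: ✓ (witness j=4)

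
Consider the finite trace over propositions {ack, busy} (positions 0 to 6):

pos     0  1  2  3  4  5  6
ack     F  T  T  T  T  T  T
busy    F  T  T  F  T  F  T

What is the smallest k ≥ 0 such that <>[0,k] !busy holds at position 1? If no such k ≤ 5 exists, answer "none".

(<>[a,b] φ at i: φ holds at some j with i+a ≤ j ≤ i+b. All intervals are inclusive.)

Scan j = 1,2,… for !busy:
  j=1: fails
  j=2: fails
  j=3: holds
First hit at j=3, so smallest k = 3-1 = 2.

2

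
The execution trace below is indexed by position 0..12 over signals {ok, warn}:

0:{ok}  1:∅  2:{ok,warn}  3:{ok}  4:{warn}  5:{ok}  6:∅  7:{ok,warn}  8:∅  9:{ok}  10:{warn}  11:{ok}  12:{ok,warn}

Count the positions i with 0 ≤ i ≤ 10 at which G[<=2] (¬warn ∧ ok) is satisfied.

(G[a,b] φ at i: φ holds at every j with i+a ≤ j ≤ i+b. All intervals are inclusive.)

Evaluate at each i in [0,10]:
  i=0: ✗ (fails at j=1)
  i=1: ✗ (fails at j=1)
  i=2: ✗ (fails at j=2)
  i=3: ✗ (fails at j=4)
  i=4: ✗ (fails at j=4)
  i=5: ✗ (fails at j=6)
  i=6: ✗ (fails at j=6)
  i=7: ✗ (fails at j=7)
  i=8: ✗ (fails at j=8)
  i=9: ✗ (fails at j=10)
  i=10: ✗ (fails at j=10)
Positions where it holds: {} → 0.

0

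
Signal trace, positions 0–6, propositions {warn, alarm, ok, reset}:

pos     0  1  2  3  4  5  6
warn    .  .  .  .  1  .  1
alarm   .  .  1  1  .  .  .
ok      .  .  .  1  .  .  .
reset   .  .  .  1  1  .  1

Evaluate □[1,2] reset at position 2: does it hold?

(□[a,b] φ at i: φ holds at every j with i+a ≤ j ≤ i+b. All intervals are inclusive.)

Check reset at every j in [3,4]:
  j=3: true
  j=4: true
All positions satisfy it → formula holds.

Yes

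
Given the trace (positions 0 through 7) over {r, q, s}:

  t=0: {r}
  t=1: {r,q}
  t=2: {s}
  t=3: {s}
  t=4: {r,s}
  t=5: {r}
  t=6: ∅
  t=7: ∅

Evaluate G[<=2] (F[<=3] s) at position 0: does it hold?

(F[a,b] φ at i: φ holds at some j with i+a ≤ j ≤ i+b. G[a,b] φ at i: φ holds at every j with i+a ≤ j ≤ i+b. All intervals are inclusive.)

Holds

Check F[<=3] s at every j in [0,2]:
  j=0: holds (witness at 2)
  j=1: holds (witness at 2)
  j=2: holds (witness at 2)
All positions satisfy it → formula holds.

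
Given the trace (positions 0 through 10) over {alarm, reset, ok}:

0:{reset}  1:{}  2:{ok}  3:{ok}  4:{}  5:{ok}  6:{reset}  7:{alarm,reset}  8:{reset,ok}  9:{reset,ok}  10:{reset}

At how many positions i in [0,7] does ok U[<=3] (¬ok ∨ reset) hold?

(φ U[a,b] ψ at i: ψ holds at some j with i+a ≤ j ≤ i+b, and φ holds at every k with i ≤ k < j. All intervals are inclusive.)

Evaluate at each i in [0,7]:
  i=0: ✓ (rhs at j=0)
  i=1: ✓ (rhs at j=1)
  i=2: ✓ (rhs at j=4; lhs holds on [2,3])
  i=3: ✓ (rhs at j=4; lhs holds on [3,3])
  i=4: ✓ (rhs at j=4)
  i=5: ✓ (rhs at j=6; lhs holds on [5,5])
  i=6: ✓ (rhs at j=6)
  i=7: ✓ (rhs at j=7)
Positions where it holds: {0, 1, 2, 3, 4, 5, 6, 7} → 8.

8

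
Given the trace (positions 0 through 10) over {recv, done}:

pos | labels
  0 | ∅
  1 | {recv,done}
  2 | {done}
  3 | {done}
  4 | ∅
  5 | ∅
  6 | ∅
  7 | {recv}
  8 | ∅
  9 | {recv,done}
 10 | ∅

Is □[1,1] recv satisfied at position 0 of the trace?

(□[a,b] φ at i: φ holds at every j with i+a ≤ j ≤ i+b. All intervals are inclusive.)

Check recv at every j in [1,1]:
  j=1: true
All positions satisfy it → formula holds.

True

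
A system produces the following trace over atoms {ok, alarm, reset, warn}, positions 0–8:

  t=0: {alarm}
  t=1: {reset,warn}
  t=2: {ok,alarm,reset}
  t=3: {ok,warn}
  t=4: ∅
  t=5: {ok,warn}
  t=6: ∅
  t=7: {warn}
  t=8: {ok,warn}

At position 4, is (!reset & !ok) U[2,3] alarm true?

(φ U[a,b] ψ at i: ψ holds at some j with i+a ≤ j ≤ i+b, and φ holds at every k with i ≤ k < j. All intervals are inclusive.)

Need some j in [6,7] with alarm, and (!reset & !ok) at every k in [4,j-1].
  j=6: alarm false.
  j=7: alarm false.
No j in the window works → until fails.

No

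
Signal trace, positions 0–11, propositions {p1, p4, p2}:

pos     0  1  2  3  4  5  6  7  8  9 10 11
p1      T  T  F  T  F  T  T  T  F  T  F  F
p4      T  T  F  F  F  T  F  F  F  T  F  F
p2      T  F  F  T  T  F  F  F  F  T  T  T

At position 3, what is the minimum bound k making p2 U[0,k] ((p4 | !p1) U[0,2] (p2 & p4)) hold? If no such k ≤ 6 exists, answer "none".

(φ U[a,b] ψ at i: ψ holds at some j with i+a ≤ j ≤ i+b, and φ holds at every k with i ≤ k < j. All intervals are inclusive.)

Need earliest j ≥ 3 with ((p4 | !p1) U[0,2] (p2 & p4)), and p2 at every k in [3,j-1].
  j=3: rhs fails.
  j=4: rhs fails.
  j=5: rhs fails.
  j=6: rhs fails.
  j=7: rhs fails.
  j=8: rhs holds but lhs fails at k=5.
  j=9: rhs holds but lhs fails at k=5.
No witness within the range → none.

none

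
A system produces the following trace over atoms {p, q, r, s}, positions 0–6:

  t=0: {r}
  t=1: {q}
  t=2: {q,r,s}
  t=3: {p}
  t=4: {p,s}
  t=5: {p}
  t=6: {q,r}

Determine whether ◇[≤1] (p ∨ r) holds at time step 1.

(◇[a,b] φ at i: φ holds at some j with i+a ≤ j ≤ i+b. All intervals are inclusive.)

Check (p ∨ r) at each j in [1,2]:
  j=1: false
  j=2: true
Found at j=2 → formula holds.

Yes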